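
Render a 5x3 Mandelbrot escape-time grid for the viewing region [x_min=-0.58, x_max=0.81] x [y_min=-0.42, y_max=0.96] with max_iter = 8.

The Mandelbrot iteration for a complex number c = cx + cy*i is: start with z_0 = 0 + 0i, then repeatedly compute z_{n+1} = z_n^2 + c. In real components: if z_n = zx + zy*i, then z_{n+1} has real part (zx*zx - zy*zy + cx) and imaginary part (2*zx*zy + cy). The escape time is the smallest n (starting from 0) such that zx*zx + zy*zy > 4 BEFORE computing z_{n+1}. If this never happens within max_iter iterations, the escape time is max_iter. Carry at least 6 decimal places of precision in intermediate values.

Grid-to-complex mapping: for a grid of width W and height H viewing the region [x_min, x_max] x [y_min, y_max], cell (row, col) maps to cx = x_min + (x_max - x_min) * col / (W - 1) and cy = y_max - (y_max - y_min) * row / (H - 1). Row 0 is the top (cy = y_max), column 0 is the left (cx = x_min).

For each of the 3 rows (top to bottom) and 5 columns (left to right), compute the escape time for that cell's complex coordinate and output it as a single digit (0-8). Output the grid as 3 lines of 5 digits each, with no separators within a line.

(row=0, col=0): c = -0.5800 + 0.9600i → escape time 4
(row=0, col=1): c = -0.2325 + 0.9600i → escape time 7
(row=0, col=2): c = 0.1150 + 0.9600i → escape time 4
(row=0, col=3): c = 0.4625 + 0.9600i → escape time 3
(row=0, col=4): c = 0.8100 + 0.9600i → escape time 2
(row=1, col=0): c = -0.5800 + 0.2700i → escape time 8
(row=1, col=1): c = -0.2325 + 0.2700i → escape time 8
(row=1, col=2): c = 0.1150 + 0.2700i → escape time 8
(row=1, col=3): c = 0.4625 + 0.2700i → escape time 7
(row=1, col=4): c = 0.8100 + 0.2700i → escape time 3
(row=2, col=0): c = -0.5800 + -0.4200i → escape time 8
(row=2, col=1): c = -0.2325 + -0.4200i → escape time 8
(row=2, col=2): c = 0.1150 + -0.4200i → escape time 8
(row=2, col=3): c = 0.4625 + -0.4200i → escape time 6
(row=2, col=4): c = 0.8100 + -0.4200i → escape time 3

Answer: 47432
88873
88863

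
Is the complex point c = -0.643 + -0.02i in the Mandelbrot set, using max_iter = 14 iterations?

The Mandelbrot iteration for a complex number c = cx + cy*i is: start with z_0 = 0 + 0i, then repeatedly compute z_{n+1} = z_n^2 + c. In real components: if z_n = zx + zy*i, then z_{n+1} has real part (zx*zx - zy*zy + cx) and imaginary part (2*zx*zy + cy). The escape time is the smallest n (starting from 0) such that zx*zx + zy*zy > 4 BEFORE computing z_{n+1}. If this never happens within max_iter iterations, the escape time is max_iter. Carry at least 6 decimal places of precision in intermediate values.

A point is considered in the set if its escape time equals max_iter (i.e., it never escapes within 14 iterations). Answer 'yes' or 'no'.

Answer: yes

Derivation:
z_0 = 0 + 0i, c = -0.6430 + -0.0200i
Iter 1: z = -0.6430 + -0.0200i, |z|^2 = 0.4138
Iter 2: z = -0.2300 + 0.0057i, |z|^2 = 0.0529
Iter 3: z = -0.5902 + -0.0226i, |z|^2 = 0.3488
Iter 4: z = -0.2952 + 0.0067i, |z|^2 = 0.0872
Iter 5: z = -0.5559 + -0.0240i, |z|^2 = 0.3096
Iter 6: z = -0.3346 + 0.0066i, |z|^2 = 0.1120
Iter 7: z = -0.5311 + -0.0244i, |z|^2 = 0.2827
Iter 8: z = -0.3615 + 0.0060i, |z|^2 = 0.1307
Iter 9: z = -0.5123 + -0.0243i, |z|^2 = 0.2631
Iter 10: z = -0.3811 + 0.0049i, |z|^2 = 0.1453
Iter 11: z = -0.4978 + -0.0237i, |z|^2 = 0.2484
Iter 12: z = -0.3958 + 0.0036i, |z|^2 = 0.1566
Iter 13: z = -0.4864 + -0.0229i, |z|^2 = 0.2371
Did not escape in 14 iterations → in set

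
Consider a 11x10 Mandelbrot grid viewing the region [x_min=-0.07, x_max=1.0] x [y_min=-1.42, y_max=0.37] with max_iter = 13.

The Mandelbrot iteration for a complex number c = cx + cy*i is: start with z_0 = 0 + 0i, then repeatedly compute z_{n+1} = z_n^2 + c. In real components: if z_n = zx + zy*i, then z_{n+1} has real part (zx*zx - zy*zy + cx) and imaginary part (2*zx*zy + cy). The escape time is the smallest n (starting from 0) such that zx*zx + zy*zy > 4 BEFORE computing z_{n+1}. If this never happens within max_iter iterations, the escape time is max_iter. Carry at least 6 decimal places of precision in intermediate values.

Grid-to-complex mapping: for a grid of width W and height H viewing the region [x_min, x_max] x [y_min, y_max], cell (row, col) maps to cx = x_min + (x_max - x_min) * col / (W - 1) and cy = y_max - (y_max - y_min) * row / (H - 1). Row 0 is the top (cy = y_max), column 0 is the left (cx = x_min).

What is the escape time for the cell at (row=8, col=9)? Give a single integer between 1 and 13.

z_0 = 0 + 0i, c = 0.8930 + -1.2211i
Iter 1: z = 0.8930 + -1.2211i, |z|^2 = 2.2886
Iter 2: z = 0.1993 + -3.4020i, |z|^2 = 11.6134
Escaped at iteration 2

Answer: 2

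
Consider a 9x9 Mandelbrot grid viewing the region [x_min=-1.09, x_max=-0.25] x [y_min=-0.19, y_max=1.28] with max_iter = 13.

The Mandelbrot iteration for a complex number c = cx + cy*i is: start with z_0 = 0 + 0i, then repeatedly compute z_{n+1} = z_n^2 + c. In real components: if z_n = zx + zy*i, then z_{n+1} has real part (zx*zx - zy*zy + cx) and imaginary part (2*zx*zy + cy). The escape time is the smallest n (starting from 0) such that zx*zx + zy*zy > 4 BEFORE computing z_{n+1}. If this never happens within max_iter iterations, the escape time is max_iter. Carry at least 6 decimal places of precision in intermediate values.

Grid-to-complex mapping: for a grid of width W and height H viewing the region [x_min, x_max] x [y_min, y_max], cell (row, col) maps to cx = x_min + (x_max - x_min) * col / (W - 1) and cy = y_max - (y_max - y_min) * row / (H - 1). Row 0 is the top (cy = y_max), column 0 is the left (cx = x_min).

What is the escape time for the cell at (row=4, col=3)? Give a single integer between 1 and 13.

Answer: 6

Derivation:
z_0 = 0 + 0i, c = -0.7750 + 0.5450i
Iter 1: z = -0.7750 + 0.5450i, |z|^2 = 0.8977
Iter 2: z = -0.4714 + -0.2998i, |z|^2 = 0.3121
Iter 3: z = -0.6426 + 0.8276i, |z|^2 = 1.0979
Iter 4: z = -1.0470 + -0.5187i, |z|^2 = 1.3651
Iter 5: z = 0.0521 + 1.6311i, |z|^2 = 2.6632
Iter 6: z = -3.4327 + 0.7149i, |z|^2 = 12.2947
Escaped at iteration 6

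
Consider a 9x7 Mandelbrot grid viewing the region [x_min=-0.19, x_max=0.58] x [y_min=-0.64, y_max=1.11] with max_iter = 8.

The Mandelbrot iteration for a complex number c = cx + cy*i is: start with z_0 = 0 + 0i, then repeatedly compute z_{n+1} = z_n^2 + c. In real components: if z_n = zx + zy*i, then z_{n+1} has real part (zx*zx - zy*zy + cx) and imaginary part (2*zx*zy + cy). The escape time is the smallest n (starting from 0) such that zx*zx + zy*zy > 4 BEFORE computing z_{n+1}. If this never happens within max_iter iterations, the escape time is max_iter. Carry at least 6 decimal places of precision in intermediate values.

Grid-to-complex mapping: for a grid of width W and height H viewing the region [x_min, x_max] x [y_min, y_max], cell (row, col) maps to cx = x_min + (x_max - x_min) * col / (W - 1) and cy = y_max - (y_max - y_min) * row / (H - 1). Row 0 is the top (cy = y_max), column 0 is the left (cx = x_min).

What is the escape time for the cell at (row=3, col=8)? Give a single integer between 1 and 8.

z_0 = 0 + 0i, c = 0.5800 + 0.2350i
Iter 1: z = 0.5800 + 0.2350i, |z|^2 = 0.3916
Iter 2: z = 0.8612 + 0.5076i, |z|^2 = 0.9993
Iter 3: z = 1.0640 + 1.1093i, |z|^2 = 2.3625
Iter 4: z = 0.4816 + 2.5954i, |z|^2 = 6.9682
Escaped at iteration 4

Answer: 4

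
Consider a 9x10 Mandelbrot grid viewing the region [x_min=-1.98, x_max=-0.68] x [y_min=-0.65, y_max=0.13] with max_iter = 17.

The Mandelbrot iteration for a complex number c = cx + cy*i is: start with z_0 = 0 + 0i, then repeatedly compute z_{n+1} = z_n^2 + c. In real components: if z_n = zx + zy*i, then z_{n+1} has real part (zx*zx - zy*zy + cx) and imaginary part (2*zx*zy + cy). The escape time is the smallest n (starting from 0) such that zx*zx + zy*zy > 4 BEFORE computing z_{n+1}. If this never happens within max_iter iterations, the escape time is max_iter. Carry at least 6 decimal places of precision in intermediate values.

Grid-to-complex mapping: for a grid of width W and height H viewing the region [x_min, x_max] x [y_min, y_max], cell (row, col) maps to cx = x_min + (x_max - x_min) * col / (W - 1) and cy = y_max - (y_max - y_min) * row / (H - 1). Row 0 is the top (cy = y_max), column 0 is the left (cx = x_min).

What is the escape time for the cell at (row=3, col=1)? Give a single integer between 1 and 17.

z_0 = 0 + 0i, c = -1.8175 + -0.1300i
Iter 1: z = -1.8175 + -0.1300i, |z|^2 = 3.3202
Iter 2: z = 1.4689 + 0.3425i, |z|^2 = 2.2750
Iter 3: z = 0.2228 + 0.8763i, |z|^2 = 0.8176
Iter 4: z = -2.5358 + 0.2606i, |z|^2 = 6.4983
Escaped at iteration 4

Answer: 4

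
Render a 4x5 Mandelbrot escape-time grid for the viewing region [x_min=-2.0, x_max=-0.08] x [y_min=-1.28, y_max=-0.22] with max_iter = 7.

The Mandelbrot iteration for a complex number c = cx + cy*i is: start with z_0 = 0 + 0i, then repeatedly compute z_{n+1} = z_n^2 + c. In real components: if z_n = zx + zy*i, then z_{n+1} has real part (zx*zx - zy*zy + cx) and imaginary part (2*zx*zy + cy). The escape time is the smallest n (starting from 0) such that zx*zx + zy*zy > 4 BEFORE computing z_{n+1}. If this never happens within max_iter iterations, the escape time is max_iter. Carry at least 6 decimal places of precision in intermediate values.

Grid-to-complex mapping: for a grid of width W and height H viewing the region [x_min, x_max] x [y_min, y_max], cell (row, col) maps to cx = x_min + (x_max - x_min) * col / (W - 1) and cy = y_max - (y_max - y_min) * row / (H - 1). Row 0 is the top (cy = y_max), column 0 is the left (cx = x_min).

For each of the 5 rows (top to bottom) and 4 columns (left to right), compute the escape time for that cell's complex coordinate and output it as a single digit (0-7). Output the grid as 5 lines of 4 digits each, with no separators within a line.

(row=0, col=0): c = -2.0000 + -0.2200i → escape time 1
(row=0, col=1): c = -1.3600 + -0.2200i → escape time 7
(row=0, col=2): c = -0.7200 + -0.2200i → escape time 7
(row=0, col=3): c = -0.0800 + -0.2200i → escape time 7
(row=1, col=0): c = -2.0000 + -0.4850i → escape time 1
(row=1, col=1): c = -1.3600 + -0.4850i → escape time 4
(row=1, col=2): c = -0.7200 + -0.4850i → escape time 7
(row=1, col=3): c = -0.0800 + -0.4850i → escape time 7
(row=2, col=0): c = -2.0000 + -0.7500i → escape time 1
(row=2, col=1): c = -1.3600 + -0.7500i → escape time 3
(row=2, col=2): c = -0.7200 + -0.7500i → escape time 4
(row=2, col=3): c = -0.0800 + -0.7500i → escape time 7
(row=3, col=0): c = -2.0000 + -1.0150i → escape time 1
(row=3, col=1): c = -1.3600 + -1.0150i → escape time 3
(row=3, col=2): c = -0.7200 + -1.0150i → escape time 3
(row=3, col=3): c = -0.0800 + -1.0150i → escape time 7
(row=4, col=0): c = -2.0000 + -1.2800i → escape time 1
(row=4, col=1): c = -1.3600 + -1.2800i → escape time 2
(row=4, col=2): c = -0.7200 + -1.2800i → escape time 3
(row=4, col=3): c = -0.0800 + -1.2800i → escape time 2

Answer: 1777
1477
1347
1337
1232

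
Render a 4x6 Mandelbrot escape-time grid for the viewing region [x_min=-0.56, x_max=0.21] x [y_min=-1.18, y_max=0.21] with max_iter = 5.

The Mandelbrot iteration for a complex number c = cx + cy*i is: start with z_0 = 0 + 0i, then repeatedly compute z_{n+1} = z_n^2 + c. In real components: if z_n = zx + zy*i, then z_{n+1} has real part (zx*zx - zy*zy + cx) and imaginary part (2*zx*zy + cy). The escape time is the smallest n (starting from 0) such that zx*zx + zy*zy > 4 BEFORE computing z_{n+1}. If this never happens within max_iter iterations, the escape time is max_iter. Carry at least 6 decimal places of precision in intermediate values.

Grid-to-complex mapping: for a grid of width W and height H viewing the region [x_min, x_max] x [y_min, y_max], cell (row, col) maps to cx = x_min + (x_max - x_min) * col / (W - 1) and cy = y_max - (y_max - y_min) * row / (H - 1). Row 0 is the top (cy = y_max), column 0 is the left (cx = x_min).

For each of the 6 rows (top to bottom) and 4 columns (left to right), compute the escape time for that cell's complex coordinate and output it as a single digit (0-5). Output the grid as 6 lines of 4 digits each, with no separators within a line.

(row=0, col=0): c = -0.5600 + 0.2100i → escape time 5
(row=0, col=1): c = -0.3033 + 0.2100i → escape time 5
(row=0, col=2): c = -0.0467 + 0.2100i → escape time 5
(row=0, col=3): c = 0.2100 + 0.2100i → escape time 5
(row=1, col=0): c = -0.5600 + -0.0680i → escape time 5
(row=1, col=1): c = -0.3033 + -0.0680i → escape time 5
(row=1, col=2): c = -0.0467 + -0.0680i → escape time 5
(row=1, col=3): c = 0.2100 + -0.0680i → escape time 5
(row=2, col=0): c = -0.5600 + -0.3460i → escape time 5
(row=2, col=1): c = -0.3033 + -0.3460i → escape time 5
(row=2, col=2): c = -0.0467 + -0.3460i → escape time 5
(row=2, col=3): c = 0.2100 + -0.3460i → escape time 5
(row=3, col=0): c = -0.5600 + -0.6240i → escape time 5
(row=3, col=1): c = -0.3033 + -0.6240i → escape time 5
(row=3, col=2): c = -0.0467 + -0.6240i → escape time 5
(row=3, col=3): c = 0.2100 + -0.6240i → escape time 5
(row=4, col=0): c = -0.5600 + -0.9020i → escape time 4
(row=4, col=1): c = -0.3033 + -0.9020i → escape time 5
(row=4, col=2): c = -0.0467 + -0.9020i → escape time 5
(row=4, col=3): c = 0.2100 + -0.9020i → escape time 4
(row=5, col=0): c = -0.5600 + -1.1800i → escape time 3
(row=5, col=1): c = -0.3033 + -1.1800i → escape time 3
(row=5, col=2): c = -0.0467 + -1.1800i → escape time 3
(row=5, col=3): c = 0.2100 + -1.1800i → escape time 2

Answer: 5555
5555
5555
5555
4554
3332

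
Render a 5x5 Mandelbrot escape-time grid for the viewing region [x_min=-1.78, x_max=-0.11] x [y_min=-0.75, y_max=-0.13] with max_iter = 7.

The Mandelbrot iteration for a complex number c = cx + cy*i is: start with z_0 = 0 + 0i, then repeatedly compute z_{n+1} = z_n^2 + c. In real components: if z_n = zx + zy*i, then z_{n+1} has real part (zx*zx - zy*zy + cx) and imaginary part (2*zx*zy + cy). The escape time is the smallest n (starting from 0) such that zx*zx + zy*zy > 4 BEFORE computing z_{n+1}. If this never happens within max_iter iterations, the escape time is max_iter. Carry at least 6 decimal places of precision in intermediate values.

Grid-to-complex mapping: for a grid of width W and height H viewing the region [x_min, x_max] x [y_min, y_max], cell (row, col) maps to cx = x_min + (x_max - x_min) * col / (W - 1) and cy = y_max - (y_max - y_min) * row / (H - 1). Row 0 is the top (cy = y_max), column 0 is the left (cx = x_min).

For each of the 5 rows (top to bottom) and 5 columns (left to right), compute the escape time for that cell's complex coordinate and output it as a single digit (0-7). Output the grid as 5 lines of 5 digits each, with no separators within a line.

Answer: 47777
46777
34677
33577
23467

Derivation:
(row=0, col=0): c = -1.7800 + -0.1300i → escape time 4
(row=0, col=1): c = -1.3625 + -0.1300i → escape time 7
(row=0, col=2): c = -0.9450 + -0.1300i → escape time 7
(row=0, col=3): c = -0.5275 + -0.1300i → escape time 7
(row=0, col=4): c = -0.1100 + -0.1300i → escape time 7
(row=1, col=0): c = -1.7800 + -0.2850i → escape time 4
(row=1, col=1): c = -1.3625 + -0.2850i → escape time 6
(row=1, col=2): c = -0.9450 + -0.2850i → escape time 7
(row=1, col=3): c = -0.5275 + -0.2850i → escape time 7
(row=1, col=4): c = -0.1100 + -0.2850i → escape time 7
(row=2, col=0): c = -1.7800 + -0.4400i → escape time 3
(row=2, col=1): c = -1.3625 + -0.4400i → escape time 4
(row=2, col=2): c = -0.9450 + -0.4400i → escape time 6
(row=2, col=3): c = -0.5275 + -0.4400i → escape time 7
(row=2, col=4): c = -0.1100 + -0.4400i → escape time 7
(row=3, col=0): c = -1.7800 + -0.5950i → escape time 3
(row=3, col=1): c = -1.3625 + -0.5950i → escape time 3
(row=3, col=2): c = -0.9450 + -0.5950i → escape time 5
(row=3, col=3): c = -0.5275 + -0.5950i → escape time 7
(row=3, col=4): c = -0.1100 + -0.5950i → escape time 7
(row=4, col=0): c = -1.7800 + -0.7500i → escape time 2
(row=4, col=1): c = -1.3625 + -0.7500i → escape time 3
(row=4, col=2): c = -0.9450 + -0.7500i → escape time 4
(row=4, col=3): c = -0.5275 + -0.7500i → escape time 6
(row=4, col=4): c = -0.1100 + -0.7500i → escape time 7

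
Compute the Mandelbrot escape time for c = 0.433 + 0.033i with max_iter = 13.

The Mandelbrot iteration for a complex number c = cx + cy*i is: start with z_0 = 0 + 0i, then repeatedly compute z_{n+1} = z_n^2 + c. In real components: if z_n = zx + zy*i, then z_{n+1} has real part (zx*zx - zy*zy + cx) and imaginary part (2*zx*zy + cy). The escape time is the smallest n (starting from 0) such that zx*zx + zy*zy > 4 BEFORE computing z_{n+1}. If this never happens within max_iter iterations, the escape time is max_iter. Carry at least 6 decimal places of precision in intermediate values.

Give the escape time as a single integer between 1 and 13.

z_0 = 0 + 0i, c = 0.4330 + 0.0330i
Iter 1: z = 0.4330 + 0.0330i, |z|^2 = 0.1886
Iter 2: z = 0.6194 + 0.0616i, |z|^2 = 0.3874
Iter 3: z = 0.8129 + 0.1093i, |z|^2 = 0.6727
Iter 4: z = 1.0818 + 0.2107i, |z|^2 = 1.2147
Iter 5: z = 1.5589 + 0.4888i, |z|^2 = 2.6692
Iter 6: z = 2.6243 + 1.5570i, |z|^2 = 9.3113
Escaped at iteration 6

Answer: 6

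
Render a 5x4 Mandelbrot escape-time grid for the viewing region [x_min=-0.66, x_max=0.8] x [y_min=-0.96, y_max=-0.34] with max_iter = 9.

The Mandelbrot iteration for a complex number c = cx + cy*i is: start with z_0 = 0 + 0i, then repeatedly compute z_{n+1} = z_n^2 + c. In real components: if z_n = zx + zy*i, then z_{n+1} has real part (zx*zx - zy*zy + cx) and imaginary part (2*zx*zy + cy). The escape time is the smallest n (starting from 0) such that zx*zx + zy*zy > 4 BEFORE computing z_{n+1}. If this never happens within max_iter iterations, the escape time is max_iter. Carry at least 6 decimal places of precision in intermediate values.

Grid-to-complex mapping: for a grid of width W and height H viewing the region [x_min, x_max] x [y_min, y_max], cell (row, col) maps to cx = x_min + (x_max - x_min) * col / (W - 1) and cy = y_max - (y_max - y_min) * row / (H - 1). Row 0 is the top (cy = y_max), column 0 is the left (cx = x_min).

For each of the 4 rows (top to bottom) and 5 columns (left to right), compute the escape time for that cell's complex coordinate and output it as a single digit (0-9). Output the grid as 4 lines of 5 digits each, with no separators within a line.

Answer: 99993
89963
49842
45532

Derivation:
(row=0, col=0): c = -0.6600 + -0.3400i → escape time 9
(row=0, col=1): c = -0.2950 + -0.3400i → escape time 9
(row=0, col=2): c = 0.0700 + -0.3400i → escape time 9
(row=0, col=3): c = 0.4350 + -0.3400i → escape time 9
(row=0, col=4): c = 0.8000 + -0.3400i → escape time 3
(row=1, col=0): c = -0.6600 + -0.5467i → escape time 8
(row=1, col=1): c = -0.2950 + -0.5467i → escape time 9
(row=1, col=2): c = 0.0700 + -0.5467i → escape time 9
(row=1, col=3): c = 0.4350 + -0.5467i → escape time 6
(row=1, col=4): c = 0.8000 + -0.5467i → escape time 3
(row=2, col=0): c = -0.6600 + -0.7533i → escape time 4
(row=2, col=1): c = -0.2950 + -0.7533i → escape time 9
(row=2, col=2): c = 0.0700 + -0.7533i → escape time 8
(row=2, col=3): c = 0.4350 + -0.7533i → escape time 4
(row=2, col=4): c = 0.8000 + -0.7533i → escape time 2
(row=3, col=0): c = -0.6600 + -0.9600i → escape time 4
(row=3, col=1): c = -0.2950 + -0.9600i → escape time 5
(row=3, col=2): c = 0.0700 + -0.9600i → escape time 5
(row=3, col=3): c = 0.4350 + -0.9600i → escape time 3
(row=3, col=4): c = 0.8000 + -0.9600i → escape time 2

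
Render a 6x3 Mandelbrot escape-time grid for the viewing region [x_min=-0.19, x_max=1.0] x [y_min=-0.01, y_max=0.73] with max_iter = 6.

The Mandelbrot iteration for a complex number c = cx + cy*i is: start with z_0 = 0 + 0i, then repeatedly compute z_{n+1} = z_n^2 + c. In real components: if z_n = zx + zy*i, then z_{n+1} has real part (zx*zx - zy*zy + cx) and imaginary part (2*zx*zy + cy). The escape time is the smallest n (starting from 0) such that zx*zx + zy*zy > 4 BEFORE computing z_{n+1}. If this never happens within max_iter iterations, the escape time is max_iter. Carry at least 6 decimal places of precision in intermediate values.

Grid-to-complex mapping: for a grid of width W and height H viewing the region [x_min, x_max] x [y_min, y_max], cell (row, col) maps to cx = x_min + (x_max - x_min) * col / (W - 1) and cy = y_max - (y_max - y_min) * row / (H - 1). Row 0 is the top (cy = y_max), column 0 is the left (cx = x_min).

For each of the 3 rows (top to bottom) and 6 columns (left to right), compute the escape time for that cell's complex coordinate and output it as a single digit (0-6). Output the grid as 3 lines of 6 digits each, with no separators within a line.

Answer: 666322
666532
666532

Derivation:
(row=0, col=0): c = -0.1900 + 0.7300i → escape time 6
(row=0, col=1): c = 0.0480 + 0.7300i → escape time 6
(row=0, col=2): c = 0.2860 + 0.7300i → escape time 6
(row=0, col=3): c = 0.5240 + 0.7300i → escape time 3
(row=0, col=4): c = 0.7620 + 0.7300i → escape time 2
(row=0, col=5): c = 1.0000 + 0.7300i → escape time 2
(row=1, col=0): c = -0.1900 + 0.3600i → escape time 6
(row=1, col=1): c = 0.0480 + 0.3600i → escape time 6
(row=1, col=2): c = 0.2860 + 0.3600i → escape time 6
(row=1, col=3): c = 0.5240 + 0.3600i → escape time 5
(row=1, col=4): c = 0.7620 + 0.3600i → escape time 3
(row=1, col=5): c = 1.0000 + 0.3600i → escape time 2
(row=2, col=0): c = -0.1900 + -0.0100i → escape time 6
(row=2, col=1): c = 0.0480 + -0.0100i → escape time 6
(row=2, col=2): c = 0.2860 + -0.0100i → escape time 6
(row=2, col=3): c = 0.5240 + -0.0100i → escape time 5
(row=2, col=4): c = 0.7620 + -0.0100i → escape time 3
(row=2, col=5): c = 1.0000 + -0.0100i → escape time 2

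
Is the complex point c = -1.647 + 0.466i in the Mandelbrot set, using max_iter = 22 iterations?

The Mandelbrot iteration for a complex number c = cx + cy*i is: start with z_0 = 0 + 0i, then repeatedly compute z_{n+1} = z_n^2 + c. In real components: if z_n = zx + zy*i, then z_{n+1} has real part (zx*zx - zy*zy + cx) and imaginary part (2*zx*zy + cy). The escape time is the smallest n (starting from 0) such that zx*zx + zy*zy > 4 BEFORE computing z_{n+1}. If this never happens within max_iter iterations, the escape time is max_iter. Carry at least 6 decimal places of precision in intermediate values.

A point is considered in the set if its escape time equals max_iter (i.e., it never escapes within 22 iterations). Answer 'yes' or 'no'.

z_0 = 0 + 0i, c = -1.6470 + 0.4660i
Iter 1: z = -1.6470 + 0.4660i, |z|^2 = 2.9298
Iter 2: z = 0.8485 + -1.0690i, |z|^2 = 1.8626
Iter 3: z = -2.0699 + -1.3480i, |z|^2 = 6.1016
Escaped at iteration 3

Answer: no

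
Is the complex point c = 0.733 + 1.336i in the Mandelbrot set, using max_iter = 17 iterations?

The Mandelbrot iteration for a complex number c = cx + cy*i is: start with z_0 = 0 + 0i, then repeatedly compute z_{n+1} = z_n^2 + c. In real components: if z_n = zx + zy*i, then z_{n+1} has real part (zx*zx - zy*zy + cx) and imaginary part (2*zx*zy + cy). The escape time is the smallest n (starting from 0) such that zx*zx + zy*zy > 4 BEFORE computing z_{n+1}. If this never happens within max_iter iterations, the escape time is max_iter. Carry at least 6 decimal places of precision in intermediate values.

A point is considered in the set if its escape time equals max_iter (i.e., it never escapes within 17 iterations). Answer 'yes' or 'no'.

z_0 = 0 + 0i, c = 0.7330 + 1.3360i
Iter 1: z = 0.7330 + 1.3360i, |z|^2 = 2.3222
Iter 2: z = -0.5146 + 3.2946i, |z|^2 = 11.1191
Escaped at iteration 2

Answer: no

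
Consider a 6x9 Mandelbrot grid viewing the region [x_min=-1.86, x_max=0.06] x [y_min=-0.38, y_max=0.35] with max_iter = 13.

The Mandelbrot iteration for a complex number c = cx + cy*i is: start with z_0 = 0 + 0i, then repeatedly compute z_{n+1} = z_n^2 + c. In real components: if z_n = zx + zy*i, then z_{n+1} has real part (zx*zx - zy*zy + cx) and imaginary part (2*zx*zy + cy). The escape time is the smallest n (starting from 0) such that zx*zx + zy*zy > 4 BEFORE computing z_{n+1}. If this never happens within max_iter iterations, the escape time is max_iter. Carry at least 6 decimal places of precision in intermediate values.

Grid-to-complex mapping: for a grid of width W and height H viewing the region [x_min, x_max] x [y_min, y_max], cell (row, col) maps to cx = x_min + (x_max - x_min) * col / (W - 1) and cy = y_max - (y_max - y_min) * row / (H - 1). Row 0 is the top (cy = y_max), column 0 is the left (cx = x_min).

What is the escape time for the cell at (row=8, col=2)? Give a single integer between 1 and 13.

z_0 = 0 + 0i, c = -1.0920 + -0.3800i
Iter 1: z = -1.0920 + -0.3800i, |z|^2 = 1.3369
Iter 2: z = -0.0439 + 0.4499i, |z|^2 = 0.2044
Iter 3: z = -1.2925 + -0.4195i, |z|^2 = 1.8466
Iter 4: z = 0.4025 + 0.7045i, |z|^2 = 0.6584
Iter 5: z = -1.4263 + 0.1872i, |z|^2 = 2.0693
Iter 6: z = 0.9072 + -0.9139i, |z|^2 = 1.6583
Iter 7: z = -1.1042 + -2.0383i, |z|^2 = 5.3739
Escaped at iteration 7

Answer: 7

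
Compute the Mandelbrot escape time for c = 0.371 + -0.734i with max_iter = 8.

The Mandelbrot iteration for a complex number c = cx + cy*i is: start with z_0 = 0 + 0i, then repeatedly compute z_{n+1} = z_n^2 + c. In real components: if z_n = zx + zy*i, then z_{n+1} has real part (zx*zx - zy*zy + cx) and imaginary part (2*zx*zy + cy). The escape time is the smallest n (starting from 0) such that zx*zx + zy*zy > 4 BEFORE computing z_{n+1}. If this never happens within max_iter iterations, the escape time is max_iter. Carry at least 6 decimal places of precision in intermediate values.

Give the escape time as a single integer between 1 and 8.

z_0 = 0 + 0i, c = 0.3710 + -0.7340i
Iter 1: z = 0.3710 + -0.7340i, |z|^2 = 0.6764
Iter 2: z = -0.0301 + -1.2786i, |z|^2 = 1.6358
Iter 3: z = -1.2630 + -0.6570i, |z|^2 = 2.0268
Iter 4: z = 1.5345 + 0.9255i, |z|^2 = 3.2113
Iter 5: z = 1.8691 + 2.1064i, |z|^2 = 7.9305
Escaped at iteration 5

Answer: 5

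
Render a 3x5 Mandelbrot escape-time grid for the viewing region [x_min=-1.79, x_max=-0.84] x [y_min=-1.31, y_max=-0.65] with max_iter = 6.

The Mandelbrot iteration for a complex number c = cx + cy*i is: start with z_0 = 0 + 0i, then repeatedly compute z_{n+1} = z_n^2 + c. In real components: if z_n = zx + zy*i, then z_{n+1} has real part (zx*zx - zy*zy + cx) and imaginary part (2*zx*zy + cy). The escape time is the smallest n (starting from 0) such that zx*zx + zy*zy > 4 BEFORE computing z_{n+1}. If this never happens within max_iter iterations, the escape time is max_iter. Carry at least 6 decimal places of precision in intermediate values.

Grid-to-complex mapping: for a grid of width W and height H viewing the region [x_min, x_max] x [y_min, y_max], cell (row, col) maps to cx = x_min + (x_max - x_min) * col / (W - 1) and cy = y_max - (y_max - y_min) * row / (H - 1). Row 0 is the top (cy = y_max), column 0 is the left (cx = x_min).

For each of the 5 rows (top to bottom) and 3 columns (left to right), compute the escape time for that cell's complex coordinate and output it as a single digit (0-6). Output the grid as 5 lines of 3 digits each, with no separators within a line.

(row=0, col=0): c = -1.7900 + -0.6500i → escape time 3
(row=0, col=1): c = -1.3150 + -0.6500i → escape time 3
(row=0, col=2): c = -0.8400 + -0.6500i → escape time 5
(row=1, col=0): c = -1.7900 + -0.8150i → escape time 2
(row=1, col=1): c = -1.3150 + -0.8150i → escape time 3
(row=1, col=2): c = -0.8400 + -0.8150i → escape time 4
(row=2, col=0): c = -1.7900 + -0.9800i → escape time 1
(row=2, col=1): c = -1.3150 + -0.9800i → escape time 3
(row=2, col=2): c = -0.8400 + -0.9800i → escape time 3
(row=3, col=0): c = -1.7900 + -1.1450i → escape time 1
(row=3, col=1): c = -1.3150 + -1.1450i → escape time 2
(row=3, col=2): c = -0.8400 + -1.1450i → escape time 3
(row=4, col=0): c = -1.7900 + -1.3100i → escape time 1
(row=4, col=1): c = -1.3150 + -1.3100i → escape time 2
(row=4, col=2): c = -0.8400 + -1.3100i → escape time 2

Answer: 335
234
133
123
122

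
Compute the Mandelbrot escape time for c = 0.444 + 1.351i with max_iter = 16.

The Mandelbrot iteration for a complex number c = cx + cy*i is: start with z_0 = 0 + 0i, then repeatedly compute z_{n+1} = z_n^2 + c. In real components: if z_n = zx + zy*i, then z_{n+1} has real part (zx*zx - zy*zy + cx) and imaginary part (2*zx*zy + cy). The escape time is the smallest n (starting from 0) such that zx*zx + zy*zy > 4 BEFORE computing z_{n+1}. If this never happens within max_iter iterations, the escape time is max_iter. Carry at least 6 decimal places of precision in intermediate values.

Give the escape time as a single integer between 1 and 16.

z_0 = 0 + 0i, c = 0.4440 + 1.3510i
Iter 1: z = 0.4440 + 1.3510i, |z|^2 = 2.0223
Iter 2: z = -1.1841 + 2.5507i, |z|^2 = 7.9080
Escaped at iteration 2

Answer: 2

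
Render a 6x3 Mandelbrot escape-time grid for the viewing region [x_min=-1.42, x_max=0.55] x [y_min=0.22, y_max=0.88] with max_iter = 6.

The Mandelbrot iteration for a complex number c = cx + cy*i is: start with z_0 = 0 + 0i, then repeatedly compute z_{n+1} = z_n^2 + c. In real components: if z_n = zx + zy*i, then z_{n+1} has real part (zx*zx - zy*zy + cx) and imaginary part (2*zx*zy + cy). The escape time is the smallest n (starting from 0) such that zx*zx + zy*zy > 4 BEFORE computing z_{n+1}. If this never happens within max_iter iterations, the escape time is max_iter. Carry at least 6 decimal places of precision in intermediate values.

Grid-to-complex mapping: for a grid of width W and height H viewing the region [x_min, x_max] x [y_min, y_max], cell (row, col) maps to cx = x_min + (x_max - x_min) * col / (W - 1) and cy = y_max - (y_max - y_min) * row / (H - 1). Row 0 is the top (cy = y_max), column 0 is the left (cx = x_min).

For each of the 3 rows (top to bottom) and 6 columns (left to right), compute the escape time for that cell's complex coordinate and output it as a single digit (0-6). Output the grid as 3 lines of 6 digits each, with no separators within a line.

(row=0, col=0): c = -1.4200 + 0.8800i → escape time 3
(row=0, col=1): c = -1.0260 + 0.8800i → escape time 3
(row=0, col=2): c = -0.6320 + 0.8800i → escape time 4
(row=0, col=3): c = -0.2380 + 0.8800i → escape time 6
(row=0, col=4): c = 0.1560 + 0.8800i → escape time 5
(row=0, col=5): c = 0.5500 + 0.8800i → escape time 3
(row=1, col=0): c = -1.4200 + 0.5500i → escape time 3
(row=1, col=1): c = -1.0260 + 0.5500i → escape time 5
(row=1, col=2): c = -0.6320 + 0.5500i → escape time 6
(row=1, col=3): c = -0.2380 + 0.5500i → escape time 6
(row=1, col=4): c = 0.1560 + 0.5500i → escape time 6
(row=1, col=5): c = 0.5500 + 0.5500i → escape time 4
(row=2, col=0): c = -1.4200 + 0.2200i → escape time 5
(row=2, col=1): c = -1.0260 + 0.2200i → escape time 6
(row=2, col=2): c = -0.6320 + 0.2200i → escape time 6
(row=2, col=3): c = -0.2380 + 0.2200i → escape time 6
(row=2, col=4): c = 0.1560 + 0.2200i → escape time 6
(row=2, col=5): c = 0.5500 + 0.2200i → escape time 4

Answer: 334653
356664
566664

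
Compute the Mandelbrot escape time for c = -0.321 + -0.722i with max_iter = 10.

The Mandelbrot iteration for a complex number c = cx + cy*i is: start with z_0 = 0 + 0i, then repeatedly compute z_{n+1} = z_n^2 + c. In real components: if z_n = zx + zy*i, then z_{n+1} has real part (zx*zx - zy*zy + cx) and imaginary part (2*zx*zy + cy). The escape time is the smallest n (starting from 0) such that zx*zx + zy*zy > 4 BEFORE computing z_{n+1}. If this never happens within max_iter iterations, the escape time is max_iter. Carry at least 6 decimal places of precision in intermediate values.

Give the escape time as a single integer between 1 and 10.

Answer: 9

Derivation:
z_0 = 0 + 0i, c = -0.3210 + -0.7220i
Iter 1: z = -0.3210 + -0.7220i, |z|^2 = 0.6243
Iter 2: z = -0.7392 + -0.2585i, |z|^2 = 0.6133
Iter 3: z = 0.1587 + -0.3398i, |z|^2 = 0.1407
Iter 4: z = -0.4113 + -0.8298i, |z|^2 = 0.8578
Iter 5: z = -0.8405 + -0.0393i, |z|^2 = 0.7079
Iter 6: z = 0.3838 + -0.6559i, |z|^2 = 0.5775
Iter 7: z = -0.6039 + -1.2255i, |z|^2 = 1.8665
Iter 8: z = -1.4582 + 0.7580i, |z|^2 = 2.7010
Iter 9: z = 1.2307 + -2.9327i, |z|^2 = 10.1156
Escaped at iteration 9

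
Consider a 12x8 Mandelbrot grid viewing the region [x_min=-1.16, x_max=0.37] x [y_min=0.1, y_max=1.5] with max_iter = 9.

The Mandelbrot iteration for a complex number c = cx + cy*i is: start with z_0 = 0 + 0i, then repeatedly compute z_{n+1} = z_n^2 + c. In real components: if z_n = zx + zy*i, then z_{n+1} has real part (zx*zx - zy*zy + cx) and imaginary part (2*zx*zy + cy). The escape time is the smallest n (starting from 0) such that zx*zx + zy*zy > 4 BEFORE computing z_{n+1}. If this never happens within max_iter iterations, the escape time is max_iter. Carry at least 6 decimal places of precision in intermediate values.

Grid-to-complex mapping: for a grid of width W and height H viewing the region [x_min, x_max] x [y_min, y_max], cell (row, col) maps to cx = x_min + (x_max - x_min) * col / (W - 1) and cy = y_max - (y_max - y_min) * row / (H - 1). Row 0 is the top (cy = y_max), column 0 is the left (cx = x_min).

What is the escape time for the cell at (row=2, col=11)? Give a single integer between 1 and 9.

Answer: 2

Derivation:
z_0 = 0 + 0i, c = 0.3700 + 1.1000i
Iter 1: z = 0.3700 + 1.1000i, |z|^2 = 1.3469
Iter 2: z = -0.7031 + 1.9140i, |z|^2 = 4.1577
Escaped at iteration 2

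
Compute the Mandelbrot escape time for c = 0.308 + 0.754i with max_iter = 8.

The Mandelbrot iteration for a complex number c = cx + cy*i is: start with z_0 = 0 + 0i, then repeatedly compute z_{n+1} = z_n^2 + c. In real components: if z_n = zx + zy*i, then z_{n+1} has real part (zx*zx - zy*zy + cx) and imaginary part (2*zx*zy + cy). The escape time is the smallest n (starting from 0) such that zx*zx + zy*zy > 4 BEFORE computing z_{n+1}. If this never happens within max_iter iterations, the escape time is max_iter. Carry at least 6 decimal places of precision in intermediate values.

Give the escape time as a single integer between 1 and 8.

Answer: 5

Derivation:
z_0 = 0 + 0i, c = 0.3080 + 0.7540i
Iter 1: z = 0.3080 + 0.7540i, |z|^2 = 0.6634
Iter 2: z = -0.1657 + 1.2185i, |z|^2 = 1.5121
Iter 3: z = -1.1492 + 0.3503i, |z|^2 = 1.4434
Iter 4: z = 1.5060 + -0.0512i, |z|^2 = 2.2706
Iter 5: z = 2.5733 + 0.5998i, |z|^2 = 6.9818
Escaped at iteration 5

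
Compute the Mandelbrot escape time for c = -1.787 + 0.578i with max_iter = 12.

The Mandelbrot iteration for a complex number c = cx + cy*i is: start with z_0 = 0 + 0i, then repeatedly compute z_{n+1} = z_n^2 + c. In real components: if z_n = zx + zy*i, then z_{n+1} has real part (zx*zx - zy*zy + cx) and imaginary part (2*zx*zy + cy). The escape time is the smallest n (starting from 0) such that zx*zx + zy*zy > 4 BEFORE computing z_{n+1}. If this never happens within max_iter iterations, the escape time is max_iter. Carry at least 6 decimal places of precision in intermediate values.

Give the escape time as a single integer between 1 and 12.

z_0 = 0 + 0i, c = -1.7870 + 0.5780i
Iter 1: z = -1.7870 + 0.5780i, |z|^2 = 3.5275
Iter 2: z = 1.0723 + -1.4878i, |z|^2 = 3.3633
Iter 3: z = -2.8507 + -2.6126i, |z|^2 = 14.9522
Escaped at iteration 3

Answer: 3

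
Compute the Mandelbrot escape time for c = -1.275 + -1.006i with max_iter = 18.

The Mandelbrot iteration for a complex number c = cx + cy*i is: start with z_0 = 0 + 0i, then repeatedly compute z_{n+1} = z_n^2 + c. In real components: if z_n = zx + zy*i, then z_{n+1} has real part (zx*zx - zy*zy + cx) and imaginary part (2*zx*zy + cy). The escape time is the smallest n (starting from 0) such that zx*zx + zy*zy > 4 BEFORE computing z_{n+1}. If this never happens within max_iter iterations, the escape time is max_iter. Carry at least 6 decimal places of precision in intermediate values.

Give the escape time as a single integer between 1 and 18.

z_0 = 0 + 0i, c = -1.2750 + -1.0060i
Iter 1: z = -1.2750 + -1.0060i, |z|^2 = 2.6377
Iter 2: z = -0.6614 + 1.5593i, |z|^2 = 2.8689
Iter 3: z = -3.2690 + -3.0687i, |z|^2 = 20.1028
Escaped at iteration 3

Answer: 3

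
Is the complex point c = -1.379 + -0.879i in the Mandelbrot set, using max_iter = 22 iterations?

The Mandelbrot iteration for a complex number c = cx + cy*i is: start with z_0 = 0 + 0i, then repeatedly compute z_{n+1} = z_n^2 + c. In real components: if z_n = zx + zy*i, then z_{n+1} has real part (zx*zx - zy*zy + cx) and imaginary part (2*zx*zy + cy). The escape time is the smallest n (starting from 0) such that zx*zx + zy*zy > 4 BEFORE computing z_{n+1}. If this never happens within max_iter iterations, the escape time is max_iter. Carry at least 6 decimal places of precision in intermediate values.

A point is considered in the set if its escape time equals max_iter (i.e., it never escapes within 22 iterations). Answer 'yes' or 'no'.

Answer: no

Derivation:
z_0 = 0 + 0i, c = -1.3790 + -0.8790i
Iter 1: z = -1.3790 + -0.8790i, |z|^2 = 2.6743
Iter 2: z = -0.2500 + 1.5453i, |z|^2 = 2.4504
Iter 3: z = -3.7044 + -1.6516i, |z|^2 = 16.4505
Escaped at iteration 3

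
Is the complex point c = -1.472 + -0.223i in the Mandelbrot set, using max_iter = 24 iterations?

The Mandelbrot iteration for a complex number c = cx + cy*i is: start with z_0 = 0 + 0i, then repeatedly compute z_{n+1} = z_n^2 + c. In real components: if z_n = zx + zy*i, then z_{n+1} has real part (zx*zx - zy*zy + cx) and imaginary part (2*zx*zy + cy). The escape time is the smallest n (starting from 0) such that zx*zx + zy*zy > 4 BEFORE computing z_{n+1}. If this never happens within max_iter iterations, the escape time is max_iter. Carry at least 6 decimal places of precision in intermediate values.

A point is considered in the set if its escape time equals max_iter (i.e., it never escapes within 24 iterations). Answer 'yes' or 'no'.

Answer: no

Derivation:
z_0 = 0 + 0i, c = -1.4720 + -0.2230i
Iter 1: z = -1.4720 + -0.2230i, |z|^2 = 2.2165
Iter 2: z = 0.6451 + 0.4335i, |z|^2 = 0.6040
Iter 3: z = -1.2438 + 0.3363i, |z|^2 = 1.6602
Iter 4: z = -0.0380 + -1.0596i, |z|^2 = 1.1241
Iter 5: z = -2.5932 + -0.1426i, |z|^2 = 6.7450
Escaped at iteration 5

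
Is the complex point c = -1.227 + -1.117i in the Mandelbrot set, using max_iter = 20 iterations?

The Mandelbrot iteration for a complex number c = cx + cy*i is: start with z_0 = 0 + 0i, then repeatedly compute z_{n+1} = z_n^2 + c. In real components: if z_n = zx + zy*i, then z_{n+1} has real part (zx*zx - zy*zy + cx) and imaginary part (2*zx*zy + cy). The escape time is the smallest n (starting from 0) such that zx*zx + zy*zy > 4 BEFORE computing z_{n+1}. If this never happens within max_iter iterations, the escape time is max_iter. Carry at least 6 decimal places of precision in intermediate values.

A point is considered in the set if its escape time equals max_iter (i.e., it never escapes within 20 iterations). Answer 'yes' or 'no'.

z_0 = 0 + 0i, c = -1.2270 + -1.1170i
Iter 1: z = -1.2270 + -1.1170i, |z|^2 = 2.7532
Iter 2: z = -0.9692 + 1.6241i, |z|^2 = 3.5770
Iter 3: z = -2.9255 + -4.2651i, |z|^2 = 26.7492
Escaped at iteration 3

Answer: no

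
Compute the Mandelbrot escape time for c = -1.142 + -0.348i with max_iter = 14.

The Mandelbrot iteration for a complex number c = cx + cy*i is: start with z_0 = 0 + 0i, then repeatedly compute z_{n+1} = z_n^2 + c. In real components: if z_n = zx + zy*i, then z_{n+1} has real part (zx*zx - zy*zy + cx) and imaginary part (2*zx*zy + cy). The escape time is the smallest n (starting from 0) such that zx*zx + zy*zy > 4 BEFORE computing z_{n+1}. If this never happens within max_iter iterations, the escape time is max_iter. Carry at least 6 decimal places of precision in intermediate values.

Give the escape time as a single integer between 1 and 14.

Answer: 9

Derivation:
z_0 = 0 + 0i, c = -1.1420 + -0.3480i
Iter 1: z = -1.1420 + -0.3480i, |z|^2 = 1.4253
Iter 2: z = 0.0411 + 0.4468i, |z|^2 = 0.2013
Iter 3: z = -1.3400 + -0.3113i, |z|^2 = 1.8924
Iter 4: z = 0.5566 + 0.4863i, |z|^2 = 0.5463
Iter 5: z = -1.0687 + 0.1933i, |z|^2 = 1.1794
Iter 6: z = -0.0374 + -0.7612i, |z|^2 = 0.5809
Iter 7: z = -1.7201 + -0.2911i, |z|^2 = 3.0434
Iter 8: z = 1.7320 + 0.6535i, |z|^2 = 3.4267
Iter 9: z = 1.4307 + 1.9155i, |z|^2 = 5.7161
Escaped at iteration 9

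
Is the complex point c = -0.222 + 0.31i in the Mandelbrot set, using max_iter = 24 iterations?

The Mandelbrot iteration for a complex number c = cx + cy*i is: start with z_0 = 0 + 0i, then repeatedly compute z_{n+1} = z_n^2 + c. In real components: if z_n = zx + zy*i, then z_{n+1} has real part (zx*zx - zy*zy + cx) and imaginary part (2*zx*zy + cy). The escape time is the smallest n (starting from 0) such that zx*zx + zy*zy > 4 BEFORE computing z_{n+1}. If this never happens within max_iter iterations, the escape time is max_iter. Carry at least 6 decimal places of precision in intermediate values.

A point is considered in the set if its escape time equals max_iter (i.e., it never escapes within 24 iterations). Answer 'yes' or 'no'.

z_0 = 0 + 0i, c = -0.2220 + 0.3100i
Iter 1: z = -0.2220 + 0.3100i, |z|^2 = 0.1454
Iter 2: z = -0.2688 + 0.1724i, |z|^2 = 0.1020
Iter 3: z = -0.1794 + 0.2173i, |z|^2 = 0.0794
Iter 4: z = -0.2370 + 0.2320i, |z|^2 = 0.1100
Iter 5: z = -0.2196 + 0.2000i, |z|^2 = 0.0882
Iter 6: z = -0.2138 + 0.2221i, |z|^2 = 0.0950
Iter 7: z = -0.2256 + 0.2150i, |z|^2 = 0.0972
Iter 8: z = -0.2173 + 0.2130i, |z|^2 = 0.0926
Iter 9: z = -0.2201 + 0.2174i, |z|^2 = 0.0957
Iter 10: z = -0.2208 + 0.2143i, |z|^2 = 0.0947
Iter 11: z = -0.2191 + 0.2154i, |z|^2 = 0.0944
Iter 12: z = -0.2204 + 0.2156i, |z|^2 = 0.0950
Iter 13: z = -0.2199 + 0.2150i, |z|^2 = 0.0946
Iter 14: z = -0.2198 + 0.2154i, |z|^2 = 0.0947
Iter 15: z = -0.2201 + 0.2153i, |z|^2 = 0.0948
Iter 16: z = -0.2199 + 0.2152i, |z|^2 = 0.0947
Iter 17: z = -0.2200 + 0.2153i, |z|^2 = 0.0948
Iter 18: z = -0.2200 + 0.2153i, |z|^2 = 0.0947
Iter 19: z = -0.2199 + 0.2153i, |z|^2 = 0.0947
Iter 20: z = -0.2200 + 0.2153i, |z|^2 = 0.0947
Iter 21: z = -0.2200 + 0.2153i, |z|^2 = 0.0947
Iter 22: z = -0.2200 + 0.2153i, |z|^2 = 0.0947
Iter 23: z = -0.2200 + 0.2153i, |z|^2 = 0.0947
Did not escape in 24 iterations → in set

Answer: yes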